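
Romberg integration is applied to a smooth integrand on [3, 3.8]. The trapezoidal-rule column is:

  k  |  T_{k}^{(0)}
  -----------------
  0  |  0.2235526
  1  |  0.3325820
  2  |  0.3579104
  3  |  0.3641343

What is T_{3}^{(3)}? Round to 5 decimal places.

Richardson extrapolation on the trapezoidal column (denominator 4−1=3):
T_{1}^{(1)} = 0.3325820 + (0.3325820 − 0.2235526)/3 = 0.3689251
T_{2}^{(1)} = (4·0.3579104 − 0.3325820) / 3 = 0.3663532
T_{3}^{(1)} = 0.3641343 + (0.3641343 − 0.3579104)/3 = 0.3662089
T_{2}^{(2)} = (16·0.3663532 − 0.3689251) / 15 = 0.3661817
T_{3}^{(2)} = 0.3662089 + (0.3662089 − 0.3663532)/15 = 0.3661993
T_{3}^{(3)} = (64·0.3661993 − 0.3661817) / 63 = 0.3661996

0.36620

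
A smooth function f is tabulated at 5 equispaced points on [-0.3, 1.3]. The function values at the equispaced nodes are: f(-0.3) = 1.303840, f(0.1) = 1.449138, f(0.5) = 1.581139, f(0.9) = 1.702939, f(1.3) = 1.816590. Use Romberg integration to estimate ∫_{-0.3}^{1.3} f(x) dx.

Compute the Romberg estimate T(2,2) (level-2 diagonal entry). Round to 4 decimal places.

T(0,0) (trapezoid, 1 panel, h=1.6000): 2.496344
T(1,0) (trapezoid, 2 panels, h=0.8000): 2.513083
T(2,0) (trapezoid, 4 panels, h=0.4000): 2.517372
T(1,1) = 2.513083 + (2.513083 − 2.496344)/3 = 2.518663
T(2,1) = 2.517372 + (2.517372 − 2.513083)/3 = 2.518802
T(2,2) = 2.518802 + (2.518802 − 2.518663)/15 = 2.518811

2.5188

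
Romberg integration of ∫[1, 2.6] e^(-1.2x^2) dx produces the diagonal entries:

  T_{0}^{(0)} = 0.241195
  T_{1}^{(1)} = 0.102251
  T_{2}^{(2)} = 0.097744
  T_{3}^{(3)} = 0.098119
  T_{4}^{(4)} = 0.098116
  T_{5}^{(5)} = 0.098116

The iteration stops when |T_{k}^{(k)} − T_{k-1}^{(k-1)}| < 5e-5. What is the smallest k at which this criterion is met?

|T_{1}^{(1)} − T_{0}^{(0)}| = 0.138944 ≥ 5e-5
|T_{2}^{(2)} − T_{1}^{(1)}| = 0.004507 ≥ 5e-5
|T_{3}^{(3)} − T_{2}^{(2)}| = 0.000375 ≥ 5e-5
|T_{4}^{(4)} − T_{3}^{(3)}| = 0.000003 < 5e-5

k = 4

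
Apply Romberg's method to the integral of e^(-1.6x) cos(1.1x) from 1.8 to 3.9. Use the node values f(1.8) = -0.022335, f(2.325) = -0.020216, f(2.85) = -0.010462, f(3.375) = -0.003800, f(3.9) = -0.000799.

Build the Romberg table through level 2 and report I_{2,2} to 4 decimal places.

I_{0,0} (trapezoid, 1 panel, h=2.1000): -0.024291
I_{1,0} (trapezoid, 2 panels, h=1.0500): -0.023130
I_{2,0} (trapezoid, 4 panels, h=0.5250): -0.024174
I_{1,1} = -0.023130 + (-0.023130 − (-0.024291))/3 = -0.022743
I_{2,1} = -0.024174 + (-0.024174 − (-0.023130))/3 = -0.024522
I_{2,2} = -0.024522 + (-0.024522 − (-0.022743))/15 = -0.024641

-0.0246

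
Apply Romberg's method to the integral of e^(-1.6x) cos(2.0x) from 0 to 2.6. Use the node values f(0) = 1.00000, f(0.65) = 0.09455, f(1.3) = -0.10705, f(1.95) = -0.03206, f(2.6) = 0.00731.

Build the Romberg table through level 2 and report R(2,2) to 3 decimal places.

R(0,0) (trapezoid, 1 panel, h=2.6000): 1.30950
R(1,0) (trapezoid, 2 panels, h=1.3000): 0.51559
R(2,0) (trapezoid, 4 panels, h=0.6500): 0.29841
R(1,1) = 0.51559 + (0.51559 − 1.30950)/3 = 0.25095
R(2,1) = 0.29841 + (0.29841 − 0.51559)/3 = 0.22602
R(2,2) = 0.22602 + (0.22602 − 0.25095)/15 = 0.22436

0.224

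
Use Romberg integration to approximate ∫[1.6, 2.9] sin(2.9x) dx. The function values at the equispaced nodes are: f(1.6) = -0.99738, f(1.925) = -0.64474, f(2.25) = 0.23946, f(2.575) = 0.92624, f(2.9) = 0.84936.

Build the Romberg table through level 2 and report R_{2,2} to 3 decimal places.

0.157

R_{0,0} (trapezoid, 1 panel, h=1.3000): -0.09621
R_{1,0} (trapezoid, 2 panels, h=0.6500): 0.10754
R_{2,0} (trapezoid, 4 panels, h=0.3250): 0.14526
R_{1,1} = 0.10754 + (0.10754 − (-0.09621))/3 = 0.17546
R_{2,1} = 0.14526 + (0.14526 − 0.10754)/3 = 0.15783
R_{2,2} = 0.15783 + (0.15783 − 0.17546)/15 = 0.15665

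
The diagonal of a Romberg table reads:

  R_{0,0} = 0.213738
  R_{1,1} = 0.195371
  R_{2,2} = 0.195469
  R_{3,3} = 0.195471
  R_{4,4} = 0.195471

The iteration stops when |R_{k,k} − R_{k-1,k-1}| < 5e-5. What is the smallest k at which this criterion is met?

|R_{1,1} − R_{0,0}| = 0.018367 ≥ 5e-5
|R_{2,2} − R_{1,1}| = 0.000098 ≥ 5e-5
|R_{3,3} − R_{2,2}| = 0.000002 < 5e-5

k = 3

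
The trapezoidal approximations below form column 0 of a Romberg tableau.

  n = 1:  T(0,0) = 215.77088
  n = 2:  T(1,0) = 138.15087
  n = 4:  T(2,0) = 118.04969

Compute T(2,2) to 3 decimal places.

111.287

T(1,1) = 138.15087 + (138.15087 − 215.77088)/3 = 112.27753
T(2,1) = (4·118.04969 − 138.15087) / 3 = 111.34930
T(2,2) = (16·111.34930 − 112.27753) / 15 = 111.28742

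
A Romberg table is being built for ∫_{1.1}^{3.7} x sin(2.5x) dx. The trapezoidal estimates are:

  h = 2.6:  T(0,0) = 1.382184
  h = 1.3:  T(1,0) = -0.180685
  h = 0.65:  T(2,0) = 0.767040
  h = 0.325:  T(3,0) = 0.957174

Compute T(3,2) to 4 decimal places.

Richardson extrapolation on the trapezoidal column (denominator 4−1=3):
T(2,1) = (4·0.767040 − (-0.180685)) / 3 = 1.082948
T(3,1) = 0.957174 + (0.957174 − 0.767040)/3 = 1.020552
T(3,2) = 1.020552 + (1.020552 − 1.082948)/15 = 1.016392

1.0164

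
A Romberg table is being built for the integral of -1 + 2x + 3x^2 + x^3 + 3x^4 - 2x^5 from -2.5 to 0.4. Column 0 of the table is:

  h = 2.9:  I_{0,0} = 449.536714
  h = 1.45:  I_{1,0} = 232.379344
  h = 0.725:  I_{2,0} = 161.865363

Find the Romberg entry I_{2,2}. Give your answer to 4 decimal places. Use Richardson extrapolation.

I_{1,1} = (4·232.379344 − 449.536714) / 3 = 159.993554
I_{2,1} = (4·161.865363 − 232.379344) / 3 = 138.360703
I_{2,2} = (16·138.360703 − 159.993554) / 15 = 136.918513
(Column j=1 coincides with Simpson's rule on the same nodes.)

136.9185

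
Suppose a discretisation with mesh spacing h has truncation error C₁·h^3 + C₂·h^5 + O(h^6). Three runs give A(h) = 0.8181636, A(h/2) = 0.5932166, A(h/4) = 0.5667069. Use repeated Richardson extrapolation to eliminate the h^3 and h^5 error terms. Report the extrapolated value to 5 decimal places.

0.56298

First eliminate the h^3 term (factor 2^3 = 8):
  B₁ = (8·0.5932166 − 0.8181636)/7 = 0.5610813
  B₂ = (8·0.5667069 − 0.5932166)/7 = 0.5629198
Then eliminate the h^5 term (factor 2^5 = 32):
  (32·0.5629198 − 0.5610813)/31 = 0.5629791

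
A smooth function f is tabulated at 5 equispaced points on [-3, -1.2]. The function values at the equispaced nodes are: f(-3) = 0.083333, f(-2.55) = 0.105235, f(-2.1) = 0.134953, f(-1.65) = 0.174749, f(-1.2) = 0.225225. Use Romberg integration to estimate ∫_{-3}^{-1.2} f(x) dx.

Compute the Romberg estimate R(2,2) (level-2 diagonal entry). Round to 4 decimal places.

R(0,0) (trapezoid, 1 panel, h=1.8000): 0.277702
R(1,0) (trapezoid, 2 panels, h=0.9000): 0.260309
R(2,0) (trapezoid, 4 panels, h=0.4500): 0.256147
R(1,1) = 0.260309 + (0.260309 − 0.277702)/3 = 0.254511
R(2,1) = 0.256147 + (0.256147 − 0.260309)/3 = 0.254760
R(2,2) = 0.254760 + (0.254760 − 0.254511)/15 = 0.254777

0.2548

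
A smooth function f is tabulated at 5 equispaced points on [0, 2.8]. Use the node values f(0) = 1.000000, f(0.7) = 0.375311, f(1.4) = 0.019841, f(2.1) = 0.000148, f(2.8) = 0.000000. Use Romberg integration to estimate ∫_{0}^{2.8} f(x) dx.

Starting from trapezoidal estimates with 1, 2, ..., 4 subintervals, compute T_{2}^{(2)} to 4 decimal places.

T_{0}^{(0)} (trapezoid, 1 panel, h=2.8000): 1.400000
T_{1}^{(0)} (trapezoid, 2 panels, h=1.4000): 0.727777
T_{2}^{(0)} (trapezoid, 4 panels, h=0.7000): 0.626710
T_{1}^{(1)} = 0.727777 + (0.727777 − 1.400000)/3 = 0.503703
T_{2}^{(1)} = 0.626710 + (0.626710 − 0.727777)/3 = 0.593021
T_{2}^{(2)} = 0.593021 + (0.593021 − 0.503703)/15 = 0.598976

0.5990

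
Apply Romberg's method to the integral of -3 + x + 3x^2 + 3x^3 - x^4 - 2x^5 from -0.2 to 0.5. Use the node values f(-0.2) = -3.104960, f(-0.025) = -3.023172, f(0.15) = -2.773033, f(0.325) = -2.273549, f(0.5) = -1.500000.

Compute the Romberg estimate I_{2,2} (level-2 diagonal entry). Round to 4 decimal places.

-1.8278

I_{0,0} (trapezoid, 1 panel, h=0.7000): -1.611736
I_{1,0} (trapezoid, 2 panels, h=0.3500): -1.776430
I_{2,0} (trapezoid, 4 panels, h=0.1750): -1.815141
I_{1,1} = -1.776430 + (-1.776430 − (-1.611736))/3 = -1.831328
I_{2,1} = -1.815141 + (-1.815141 − (-1.776430))/3 = -1.828045
I_{2,2} = -1.828045 + (-1.828045 − (-1.831328))/15 = -1.827826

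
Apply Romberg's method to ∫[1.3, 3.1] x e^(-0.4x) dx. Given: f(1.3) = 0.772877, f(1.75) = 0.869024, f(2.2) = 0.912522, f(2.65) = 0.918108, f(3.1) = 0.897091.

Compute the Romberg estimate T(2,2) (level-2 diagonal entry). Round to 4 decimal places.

T(0,0) (trapezoid, 1 panel, h=1.8000): 1.502971
T(1,0) (trapezoid, 2 panels, h=0.9000): 1.572755
T(2,0) (trapezoid, 4 panels, h=0.4500): 1.590587
T(1,1) = 1.572755 + (1.572755 − 1.502971)/3 = 1.596016
T(2,1) = 1.590587 + (1.590587 − 1.572755)/3 = 1.596531
T(2,2) = 1.596531 + (1.596531 − 1.596016)/15 = 1.596565

1.5966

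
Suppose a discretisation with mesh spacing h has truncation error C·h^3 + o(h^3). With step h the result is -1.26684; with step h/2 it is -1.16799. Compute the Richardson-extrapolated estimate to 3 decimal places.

-1.154

The leading error scales as h^3; refining by a factor of 2 reduces it by 2^3 = 8.
Extrapolated value = (8·A(h/2) − A(h)) / (8 − 1)
= (8·(-1.16799) − (-1.26684)) / 7
= -8.07708 / 7 = -1.15387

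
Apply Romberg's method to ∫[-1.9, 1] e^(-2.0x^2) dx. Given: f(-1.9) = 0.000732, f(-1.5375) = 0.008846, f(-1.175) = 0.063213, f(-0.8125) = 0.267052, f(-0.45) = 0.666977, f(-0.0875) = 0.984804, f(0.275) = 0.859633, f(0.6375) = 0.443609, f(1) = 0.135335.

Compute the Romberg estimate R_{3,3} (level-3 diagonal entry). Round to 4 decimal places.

R_{0,0} (trapezoid, 1 panel, h=2.9000): 0.197297
R_{1,0} (trapezoid, 2 panels, h=1.4500): 1.065765
R_{2,0} (trapezoid, 4 panels, h=0.7250): 1.201946
R_{3,0} (trapezoid, 8 panels, h=0.3625): 1.218786
R_{1,1} = 1.065765 + (1.065765 − 0.197297)/3 = 1.355254
R_{2,1} = 1.201946 + (1.201946 − 1.065765)/3 = 1.247340
R_{3,1} = 1.218786 + (1.218786 − 1.201946)/3 = 1.224399
R_{2,2} = 1.247340 + (1.247340 − 1.355254)/15 = 1.240146
R_{3,2} = 1.224399 + (1.224399 − 1.247340)/15 = 1.222870
R_{3,3} = 1.222870 + (1.222870 − 1.240146)/63 = 1.222596

1.2226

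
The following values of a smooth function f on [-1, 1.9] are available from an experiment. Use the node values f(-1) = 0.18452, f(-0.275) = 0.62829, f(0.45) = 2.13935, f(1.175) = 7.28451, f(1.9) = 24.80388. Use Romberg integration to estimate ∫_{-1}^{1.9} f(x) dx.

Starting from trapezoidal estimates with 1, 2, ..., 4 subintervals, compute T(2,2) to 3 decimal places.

14.622

T(0,0) (trapezoid, 1 panel, h=2.9000): 36.23318
T(1,0) (trapezoid, 2 panels, h=1.4500): 21.21865
T(2,0) (trapezoid, 4 panels, h=0.7250): 16.34610
T(1,1) = 21.21865 + (21.21865 − 36.23318)/3 = 16.21381
T(2,1) = 16.34610 + (16.34610 − 21.21865)/3 = 14.72192
T(2,2) = 14.72192 + (14.72192 − 16.21381)/15 = 14.62246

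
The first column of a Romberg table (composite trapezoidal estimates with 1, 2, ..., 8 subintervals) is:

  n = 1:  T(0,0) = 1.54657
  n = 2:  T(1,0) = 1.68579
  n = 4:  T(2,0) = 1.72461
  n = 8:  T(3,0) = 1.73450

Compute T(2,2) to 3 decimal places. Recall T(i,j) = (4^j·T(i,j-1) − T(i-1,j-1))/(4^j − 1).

T(1,1) = (4·1.68579 − 1.54657) / 3 = 1.73220
T(2,1) = 1.72461 + (1.72461 − 1.68579)/3 = 1.73755
T(2,2) = 1.73755 + (1.73755 − 1.73220)/15 = 1.73791

1.738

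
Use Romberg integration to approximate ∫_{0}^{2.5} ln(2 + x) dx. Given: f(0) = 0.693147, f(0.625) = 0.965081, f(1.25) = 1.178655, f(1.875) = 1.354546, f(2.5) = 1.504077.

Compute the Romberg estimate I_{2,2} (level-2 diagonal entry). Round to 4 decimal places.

2.8820

I_{0,0} (trapezoid, 1 panel, h=2.5000): 2.746530
I_{1,0} (trapezoid, 2 panels, h=1.2500): 2.846584
I_{2,0} (trapezoid, 4 panels, h=0.6250): 2.873059
I_{1,1} = 2.846584 + (2.846584 − 2.746530)/3 = 2.879935
I_{2,1} = 2.873059 + (2.873059 − 2.846584)/3 = 2.881884
I_{2,2} = 2.881884 + (2.881884 − 2.879935)/15 = 2.882014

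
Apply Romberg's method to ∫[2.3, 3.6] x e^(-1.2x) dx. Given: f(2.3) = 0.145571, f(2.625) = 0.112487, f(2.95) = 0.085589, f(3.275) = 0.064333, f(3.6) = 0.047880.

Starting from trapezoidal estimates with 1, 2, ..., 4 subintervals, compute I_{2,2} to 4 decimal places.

I_{0,0} (trapezoid, 1 panel, h=1.3000): 0.125743
I_{1,0} (trapezoid, 2 panels, h=0.6500): 0.118504
I_{2,0} (trapezoid, 4 panels, h=0.3250): 0.116719
I_{1,1} = 0.118504 + (0.118504 − 0.125743)/3 = 0.116091
I_{2,1} = 0.116719 + (0.116719 − 0.118504)/3 = 0.116124
I_{2,2} = 0.116124 + (0.116124 − 0.116091)/15 = 0.116126

0.1161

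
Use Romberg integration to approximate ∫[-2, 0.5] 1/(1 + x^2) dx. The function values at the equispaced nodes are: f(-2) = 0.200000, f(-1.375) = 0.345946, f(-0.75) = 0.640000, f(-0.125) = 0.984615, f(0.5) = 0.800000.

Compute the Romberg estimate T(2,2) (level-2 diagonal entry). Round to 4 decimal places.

1.5905

T(0,0) (trapezoid, 1 panel, h=2.5000): 1.250000
T(1,0) (trapezoid, 2 panels, h=1.2500): 1.425000
T(2,0) (trapezoid, 4 panels, h=0.6250): 1.544101
T(1,1) = 1.425000 + (1.425000 − 1.250000)/3 = 1.483333
T(2,1) = 1.544101 + (1.544101 − 1.425000)/3 = 1.583801
T(2,2) = 1.583801 + (1.583801 − 1.483333)/15 = 1.590499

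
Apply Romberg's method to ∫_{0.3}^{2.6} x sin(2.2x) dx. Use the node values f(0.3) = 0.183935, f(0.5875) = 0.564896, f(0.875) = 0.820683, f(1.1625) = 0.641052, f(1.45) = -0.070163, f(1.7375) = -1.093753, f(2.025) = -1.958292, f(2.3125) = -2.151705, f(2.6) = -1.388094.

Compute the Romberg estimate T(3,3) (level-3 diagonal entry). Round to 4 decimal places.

T(0,0) (trapezoid, 1 panel, h=2.3000): -1.384783
T(1,0) (trapezoid, 2 panels, h=1.1500): -0.773079
T(2,0) (trapezoid, 4 panels, h=0.5750): -1.040665
T(3,0) (trapezoid, 8 panels, h=0.2875): -1.106691
T(1,1) = -0.773079 + (-0.773079 − (-1.384783))/3 = -0.569178
T(2,1) = -1.040665 + (-1.040665 − (-0.773079))/3 = -1.129860
T(3,1) = -1.106691 + (-1.106691 − (-1.040665))/3 = -1.128700
T(2,2) = -1.129860 + (-1.129860 − (-0.569178))/15 = -1.167239
T(3,2) = -1.128700 + (-1.128700 − (-1.129860))/15 = -1.128623
T(3,3) = -1.128623 + (-1.128623 − (-1.167239))/63 = -1.128010

-1.1280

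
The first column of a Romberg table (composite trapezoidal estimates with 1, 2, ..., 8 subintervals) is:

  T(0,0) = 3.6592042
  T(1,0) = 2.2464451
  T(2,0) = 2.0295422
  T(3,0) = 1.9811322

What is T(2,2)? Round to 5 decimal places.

T(1,1) = (4·2.2464451 − 3.6592042) / 3 = 1.7755254
T(2,1) = (4·2.0295422 − 2.2464451) / 3 = 1.9572412
T(2,2) = 1.9572412 + (1.9572412 − 1.7755254)/15 = 1.9693556

1.96936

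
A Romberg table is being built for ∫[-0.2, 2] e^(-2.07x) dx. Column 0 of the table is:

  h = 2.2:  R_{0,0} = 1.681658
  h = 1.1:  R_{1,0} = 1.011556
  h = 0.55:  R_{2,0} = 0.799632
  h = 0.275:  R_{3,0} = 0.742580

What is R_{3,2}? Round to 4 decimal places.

0.7232

R_{2,1} = (4·0.799632 − 1.011556) / 3 = 0.728991
R_{3,1} = 0.742580 + (0.742580 − 0.799632)/3 = 0.723563
R_{3,2} = (16·0.723563 − 0.728991) / 15 = 0.723201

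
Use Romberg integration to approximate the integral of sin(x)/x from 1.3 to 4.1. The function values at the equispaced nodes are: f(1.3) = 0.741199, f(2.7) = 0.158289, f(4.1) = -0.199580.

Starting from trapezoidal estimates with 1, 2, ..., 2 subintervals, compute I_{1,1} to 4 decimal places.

0.5482

I_{0,0} (trapezoid, 1 panel, h=2.8000): 0.758267
I_{1,0} (trapezoid, 2 panels, h=1.4000): 0.600738
I_{1,1} = 0.600738 + (0.600738 − 0.758267)/3 = 0.548228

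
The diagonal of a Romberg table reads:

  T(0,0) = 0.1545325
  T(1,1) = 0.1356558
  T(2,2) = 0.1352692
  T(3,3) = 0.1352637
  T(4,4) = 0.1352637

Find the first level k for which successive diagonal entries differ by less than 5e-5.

|T(1,1) − T(0,0)| = 0.0188767 ≥ 5e-5
|T(2,2) − T(1,1)| = 0.0003866 ≥ 5e-5
|T(3,3) − T(2,2)| = 0.0000055 < 5e-5

k = 3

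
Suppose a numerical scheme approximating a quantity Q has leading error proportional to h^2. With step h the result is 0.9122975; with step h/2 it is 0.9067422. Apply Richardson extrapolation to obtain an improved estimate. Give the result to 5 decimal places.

0.90489

Extrapolated value = (4·A(h/2) − A(h)) / (4 − 1)
= (4·0.9067422 − 0.9122975) / 3
= 2.7146713 / 3 = 0.9048904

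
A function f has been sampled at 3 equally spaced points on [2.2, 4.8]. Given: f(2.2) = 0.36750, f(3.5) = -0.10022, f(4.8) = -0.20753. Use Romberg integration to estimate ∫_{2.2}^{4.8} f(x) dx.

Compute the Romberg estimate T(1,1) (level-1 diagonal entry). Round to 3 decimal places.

T(0,0) (trapezoid, 1 panel, h=2.6000): 0.20796
T(1,0) (trapezoid, 2 panels, h=1.3000): -0.02631
T(1,1) = -0.02631 + (-0.02631 − 0.20796)/3 = -0.10440

-0.104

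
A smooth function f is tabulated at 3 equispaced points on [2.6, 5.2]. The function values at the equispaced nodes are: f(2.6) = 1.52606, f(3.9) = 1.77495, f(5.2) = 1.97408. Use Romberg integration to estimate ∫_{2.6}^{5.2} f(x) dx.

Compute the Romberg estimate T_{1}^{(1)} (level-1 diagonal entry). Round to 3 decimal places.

T_{0}^{(0)} (trapezoid, 1 panel, h=2.6000): 4.55018
T_{1}^{(0)} (trapezoid, 2 panels, h=1.3000): 4.58253
T_{1}^{(1)} = 4.58253 + (4.58253 − 4.55018)/3 = 4.59331

4.593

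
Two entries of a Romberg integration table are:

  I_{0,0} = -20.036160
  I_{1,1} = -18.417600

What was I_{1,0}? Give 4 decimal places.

-18.8222

From I_{1,1} = (4·I_{1,0} − I_{0,0})/3, solve for I_{1,0}:
4·I_{1,0} = 3·(-18.417600) + (-20.036160) = -75.288960
I_{1,0} = -18.822240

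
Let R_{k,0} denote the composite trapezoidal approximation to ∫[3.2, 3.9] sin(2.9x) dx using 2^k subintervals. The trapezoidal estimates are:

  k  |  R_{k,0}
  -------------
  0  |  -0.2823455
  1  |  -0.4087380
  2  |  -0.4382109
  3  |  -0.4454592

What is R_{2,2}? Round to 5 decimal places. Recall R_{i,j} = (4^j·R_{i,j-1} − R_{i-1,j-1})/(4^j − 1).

Richardson extrapolation on the trapezoidal column (denominator 4−1=3):
R_{1,1} = (4·(-0.4087380) − (-0.2823455)) / 3 = -0.4508688
R_{2,1} = (4·(-0.4382109) − (-0.4087380)) / 3 = -0.4480352
R_{2,2} = (16·(-0.4480352) − (-0.4508688)) / 15 = -0.4478463

-0.44785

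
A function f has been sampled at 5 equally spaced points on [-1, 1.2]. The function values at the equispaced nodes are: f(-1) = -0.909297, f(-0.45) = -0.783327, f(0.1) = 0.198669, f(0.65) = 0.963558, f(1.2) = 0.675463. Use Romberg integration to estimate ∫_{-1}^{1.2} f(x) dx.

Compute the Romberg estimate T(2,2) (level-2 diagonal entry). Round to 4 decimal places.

T(0,0) (trapezoid, 1 panel, h=2.2000): -0.257217
T(1,0) (trapezoid, 2 panels, h=1.1000): 0.089927
T(2,0) (trapezoid, 4 panels, h=0.5500): 0.144091
T(1,1) = 0.089927 + (0.089927 − (-0.257217))/3 = 0.205642
T(2,1) = 0.144091 + (0.144091 − 0.089927)/3 = 0.162146
T(2,2) = 0.162146 + (0.162146 − 0.205642)/15 = 0.159246

0.1592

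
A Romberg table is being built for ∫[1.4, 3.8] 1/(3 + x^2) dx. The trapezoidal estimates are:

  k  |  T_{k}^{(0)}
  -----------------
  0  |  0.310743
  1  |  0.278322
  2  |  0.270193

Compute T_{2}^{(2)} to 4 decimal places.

0.2675

Richardson extrapolation on the trapezoidal column (denominator 4−1=3):
T_{1}^{(1)} = (4·0.278322 − 0.310743) / 3 = 0.267515
T_{2}^{(1)} = 0.270193 + (0.270193 − 0.278322)/3 = 0.267483
T_{2}^{(2)} = 0.267483 + (0.267483 − 0.267515)/15 = 0.267481
(Column j=1 coincides with Simpson's rule on the same nodes.)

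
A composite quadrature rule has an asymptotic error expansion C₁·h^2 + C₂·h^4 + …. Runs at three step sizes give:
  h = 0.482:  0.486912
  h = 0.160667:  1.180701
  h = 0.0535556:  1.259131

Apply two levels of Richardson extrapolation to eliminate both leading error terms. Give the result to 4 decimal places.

1.2690

First eliminate the h^2 term (factor 3^2 = 9):
  B₁ = (9·1.180701 − 0.486912)/8 = 1.267425
  B₂ = (9·1.259131 − 1.180701)/8 = 1.268935
Then eliminate the h^4 term (factor 3^4 = 81):
  (81·1.268935 − 1.267425)/80 = 1.268954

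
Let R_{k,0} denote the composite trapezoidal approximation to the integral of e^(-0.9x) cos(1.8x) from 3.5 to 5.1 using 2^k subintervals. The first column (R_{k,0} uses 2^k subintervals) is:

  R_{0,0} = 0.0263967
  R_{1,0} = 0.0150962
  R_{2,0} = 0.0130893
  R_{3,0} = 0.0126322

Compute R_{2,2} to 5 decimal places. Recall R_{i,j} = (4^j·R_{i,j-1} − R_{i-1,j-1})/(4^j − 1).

0.01249

Richardson extrapolation on the trapezoidal column (denominator 4−1=3):
R_{1,1} = (4·0.0150962 − 0.0263967) / 3 = 0.0113294
R_{2,1} = 0.0130893 + (0.0130893 − 0.0150962)/3 = 0.0124203
R_{2,2} = (16·0.0124203 − 0.0113294) / 15 = 0.0124930
(Column j=1 coincides with Simpson's rule on the same nodes.)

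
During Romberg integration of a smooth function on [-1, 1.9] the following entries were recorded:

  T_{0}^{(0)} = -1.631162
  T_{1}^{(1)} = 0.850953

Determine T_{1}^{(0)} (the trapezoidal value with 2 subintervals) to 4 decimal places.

From T_{1}^{(1)} = (4·T_{1}^{(0)} − T_{0}^{(0)})/3, solve for T_{1}^{(0)}:
4·T_{1}^{(0)} = 3·0.850953 + (-1.631162) = 0.921697
T_{1}^{(0)} = 0.230424

0.2304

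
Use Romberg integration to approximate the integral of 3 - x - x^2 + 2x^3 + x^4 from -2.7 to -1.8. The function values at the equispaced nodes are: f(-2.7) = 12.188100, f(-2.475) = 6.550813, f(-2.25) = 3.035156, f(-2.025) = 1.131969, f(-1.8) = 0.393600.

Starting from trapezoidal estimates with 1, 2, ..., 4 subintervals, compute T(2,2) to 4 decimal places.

T(0,0) (trapezoid, 1 panel, h=0.9000): 5.661765
T(1,0) (trapezoid, 2 panels, h=0.4500): 4.196703
T(2,0) (trapezoid, 4 panels, h=0.2250): 3.826977
T(1,1) = 4.196703 + (4.196703 − 5.661765)/3 = 3.708349
T(2,1) = 3.826977 + (3.826977 − 4.196703)/3 = 3.703735
T(2,2) = 3.703735 + (3.703735 − 3.708349)/15 = 3.703427

3.7034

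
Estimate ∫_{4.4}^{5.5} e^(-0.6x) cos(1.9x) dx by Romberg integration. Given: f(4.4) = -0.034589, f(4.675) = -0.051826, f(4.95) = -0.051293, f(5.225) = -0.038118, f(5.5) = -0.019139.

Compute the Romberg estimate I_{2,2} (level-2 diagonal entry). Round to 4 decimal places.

I_{0,0} (trapezoid, 1 panel, h=1.1000): -0.029550
I_{1,0} (trapezoid, 2 panels, h=0.5500): -0.042986
I_{2,0} (trapezoid, 4 panels, h=0.2750): -0.046228
I_{1,1} = -0.042986 + (-0.042986 − (-0.029550))/3 = -0.047465
I_{2,1} = -0.046228 + (-0.046228 − (-0.042986))/3 = -0.047309
I_{2,2} = -0.047309 + (-0.047309 − (-0.047465))/15 = -0.047299

-0.0473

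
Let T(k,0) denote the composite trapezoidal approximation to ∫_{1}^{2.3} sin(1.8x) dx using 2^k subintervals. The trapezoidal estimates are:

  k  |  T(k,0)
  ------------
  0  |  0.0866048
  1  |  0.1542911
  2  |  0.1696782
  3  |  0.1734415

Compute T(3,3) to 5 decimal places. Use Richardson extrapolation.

Richardson extrapolation on the trapezoidal column (denominator 4−1=3):
T(1,1) = 0.1542911 + (0.1542911 − 0.0866048)/3 = 0.1768532
T(2,1) = 0.1696782 + (0.1696782 − 0.1542911)/3 = 0.1748072
T(3,1) = 0.1734415 + (0.1734415 − 0.1696782)/3 = 0.1746959
T(2,2) = 0.1748072 + (0.1748072 − 0.1768532)/15 = 0.1746708
T(3,2) = (16·0.1746959 − 0.1748072) / 15 = 0.1746885
T(3,3) = (64·0.1746885 − 0.1746708) / 63 = 0.1746888

0.17469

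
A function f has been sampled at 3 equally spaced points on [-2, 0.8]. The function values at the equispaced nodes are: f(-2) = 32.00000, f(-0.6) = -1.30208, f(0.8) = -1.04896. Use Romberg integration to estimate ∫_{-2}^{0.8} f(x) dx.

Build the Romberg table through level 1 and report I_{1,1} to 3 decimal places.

I_{0,0} (trapezoid, 1 panel, h=2.8000): 43.33146
I_{1,0} (trapezoid, 2 panels, h=1.4000): 19.84282
I_{1,1} = 19.84282 + (19.84282 − 43.33146)/3 = 12.01327

12.013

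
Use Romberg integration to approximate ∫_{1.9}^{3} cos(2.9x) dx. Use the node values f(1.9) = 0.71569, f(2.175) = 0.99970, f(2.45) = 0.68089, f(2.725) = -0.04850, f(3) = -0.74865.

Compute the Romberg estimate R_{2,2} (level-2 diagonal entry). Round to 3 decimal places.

R_{0,0} (trapezoid, 1 panel, h=1.1000): -0.01813
R_{1,0} (trapezoid, 2 panels, h=0.5500): 0.36543
R_{2,0} (trapezoid, 4 panels, h=0.2750): 0.44429
R_{1,1} = 0.36543 + (0.36543 − (-0.01813))/3 = 0.49328
R_{2,1} = 0.44429 + (0.44429 − 0.36543)/3 = 0.47058
R_{2,2} = 0.47058 + (0.47058 − 0.49328)/15 = 0.46907

0.469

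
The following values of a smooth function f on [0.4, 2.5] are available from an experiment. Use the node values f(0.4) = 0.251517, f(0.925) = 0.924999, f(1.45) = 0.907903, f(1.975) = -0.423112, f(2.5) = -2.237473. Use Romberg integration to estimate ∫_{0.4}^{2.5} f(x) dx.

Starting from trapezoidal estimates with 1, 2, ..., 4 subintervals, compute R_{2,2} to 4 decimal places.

0.3046

R_{0,0} (trapezoid, 1 panel, h=2.1000): -2.085254
R_{1,0} (trapezoid, 2 panels, h=1.0500): -0.089329
R_{2,0} (trapezoid, 4 panels, h=0.5250): 0.218826
R_{1,1} = -0.089329 + (-0.089329 − (-2.085254))/3 = 0.575979
R_{2,1} = 0.218826 + (0.218826 − (-0.089329))/3 = 0.321544
R_{2,2} = 0.321544 + (0.321544 − 0.575979)/15 = 0.304582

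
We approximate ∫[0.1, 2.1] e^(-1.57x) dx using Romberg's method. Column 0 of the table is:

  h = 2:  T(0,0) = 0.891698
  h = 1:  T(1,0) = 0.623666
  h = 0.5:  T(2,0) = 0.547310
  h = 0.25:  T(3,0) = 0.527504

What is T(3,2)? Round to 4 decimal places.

0.5208

T(2,1) = 0.547310 + (0.547310 − 0.623666)/3 = 0.521858
T(3,1) = 0.527504 + (0.527504 − 0.547310)/3 = 0.520902
T(3,2) = 0.520902 + (0.520902 − 0.521858)/15 = 0.520838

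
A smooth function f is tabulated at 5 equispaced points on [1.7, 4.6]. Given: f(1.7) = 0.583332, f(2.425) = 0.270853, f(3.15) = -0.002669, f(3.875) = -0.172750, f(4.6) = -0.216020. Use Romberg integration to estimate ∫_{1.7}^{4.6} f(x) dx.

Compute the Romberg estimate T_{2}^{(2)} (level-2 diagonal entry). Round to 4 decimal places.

0.1830

T_{0}^{(0)} (trapezoid, 1 panel, h=2.9000): 0.532602
T_{1}^{(0)} (trapezoid, 2 panels, h=1.4500): 0.262431
T_{2}^{(0)} (trapezoid, 4 panels, h=0.7250): 0.202340
T_{1}^{(1)} = 0.262431 + (0.262431 − 0.532602)/3 = 0.172374
T_{2}^{(1)} = 0.202340 + (0.202340 − 0.262431)/3 = 0.182310
T_{2}^{(2)} = 0.182310 + (0.182310 − 0.172374)/15 = 0.182972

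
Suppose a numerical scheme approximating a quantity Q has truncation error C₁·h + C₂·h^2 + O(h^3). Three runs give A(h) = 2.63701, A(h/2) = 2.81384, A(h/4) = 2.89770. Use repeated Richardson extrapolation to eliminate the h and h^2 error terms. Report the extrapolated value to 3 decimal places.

First eliminate the h term (factor 2^1 = 2):
  B₁ = (2·2.81384 − 2.63701)/1 = 2.99067
  B₂ = (2·2.89770 − 2.81384)/1 = 2.98156
Then eliminate the h^2 term (factor 2^2 = 4):
  (4·2.98156 − 2.99067)/3 = 2.97852

2.979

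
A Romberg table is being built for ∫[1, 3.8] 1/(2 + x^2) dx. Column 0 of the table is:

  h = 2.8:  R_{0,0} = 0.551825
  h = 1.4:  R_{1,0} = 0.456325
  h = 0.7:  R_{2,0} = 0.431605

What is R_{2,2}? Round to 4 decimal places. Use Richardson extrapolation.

Richardson extrapolation on the trapezoidal column (denominator 4−1=3):
R_{1,1} = 0.456325 + (0.456325 − 0.551825)/3 = 0.424492
R_{2,1} = 0.431605 + (0.431605 − 0.456325)/3 = 0.423365
R_{2,2} = 0.423365 + (0.423365 − 0.424492)/15 = 0.423290

0.4233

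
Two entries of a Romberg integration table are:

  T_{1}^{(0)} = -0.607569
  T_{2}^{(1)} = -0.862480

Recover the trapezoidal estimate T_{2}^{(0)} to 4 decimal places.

From T_{2}^{(1)} = (4·T_{2}^{(0)} − T_{1}^{(0)})/3, solve for T_{2}^{(0)}:
4·T_{2}^{(0)} = 3·(-0.862480) + (-0.607569) = -3.195009
T_{2}^{(0)} = -0.798752

-0.7988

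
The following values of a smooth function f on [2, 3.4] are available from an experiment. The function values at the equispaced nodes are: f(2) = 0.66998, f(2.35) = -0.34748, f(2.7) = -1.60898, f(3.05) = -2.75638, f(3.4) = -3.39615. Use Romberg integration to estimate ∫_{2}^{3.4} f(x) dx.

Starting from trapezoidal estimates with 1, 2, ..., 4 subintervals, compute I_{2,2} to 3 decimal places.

I_{0,0} (trapezoid, 1 panel, h=1.4000): -1.90832
I_{1,0} (trapezoid, 2 panels, h=0.7000): -2.08045
I_{2,0} (trapezoid, 4 panels, h=0.3500): -2.12657
I_{1,1} = -2.08045 + (-2.08045 − (-1.90832))/3 = -2.13783
I_{2,1} = -2.12657 + (-2.12657 − (-2.08045))/3 = -2.14194
I_{2,2} = -2.14194 + (-2.14194 − (-2.13783))/15 = -2.14221

-2.142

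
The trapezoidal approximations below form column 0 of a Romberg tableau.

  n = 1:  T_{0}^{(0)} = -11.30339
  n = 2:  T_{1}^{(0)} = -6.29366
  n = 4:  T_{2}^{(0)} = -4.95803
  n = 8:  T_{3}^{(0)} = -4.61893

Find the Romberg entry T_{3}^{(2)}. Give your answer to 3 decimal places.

Richardson extrapolation on the trapezoidal column (denominator 4−1=3):
T_{2}^{(1)} = (4·(-4.95803) − (-6.29366)) / 3 = -4.51282
T_{3}^{(1)} = -4.61893 + (-4.61893 − (-4.95803))/3 = -4.50590
T_{3}^{(2)} = (16·(-4.50590) − (-4.51282)) / 15 = -4.50544
(Column j=1 coincides with Simpson's rule on the same nodes.)

-4.505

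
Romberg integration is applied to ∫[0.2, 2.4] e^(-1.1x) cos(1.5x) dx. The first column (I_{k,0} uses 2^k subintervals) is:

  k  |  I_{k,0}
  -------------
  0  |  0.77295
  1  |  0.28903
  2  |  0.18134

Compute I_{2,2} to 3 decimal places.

0.147

Richardson extrapolation on the trapezoidal column (denominator 4−1=3):
I_{1,1} = (4·0.28903 − 0.77295) / 3 = 0.12772
I_{2,1} = 0.18134 + (0.18134 − 0.28903)/3 = 0.14544
I_{2,2} = (16·0.14544 − 0.12772) / 15 = 0.14662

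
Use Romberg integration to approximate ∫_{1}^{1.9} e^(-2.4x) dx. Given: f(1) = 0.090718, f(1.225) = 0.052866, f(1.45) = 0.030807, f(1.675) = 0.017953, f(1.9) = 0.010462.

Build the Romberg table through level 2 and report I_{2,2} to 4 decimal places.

I_{0,0} (trapezoid, 1 panel, h=0.9000): 0.045531
I_{1,0} (trapezoid, 2 panels, h=0.4500): 0.036629
I_{2,0} (trapezoid, 4 panels, h=0.2250): 0.034249
I_{1,1} = 0.036629 + (0.036629 − 0.045531)/3 = 0.033662
I_{2,1} = 0.034249 + (0.034249 − 0.036629)/3 = 0.033456
I_{2,2} = 0.033456 + (0.033456 − 0.033662)/15 = 0.033442

0.0334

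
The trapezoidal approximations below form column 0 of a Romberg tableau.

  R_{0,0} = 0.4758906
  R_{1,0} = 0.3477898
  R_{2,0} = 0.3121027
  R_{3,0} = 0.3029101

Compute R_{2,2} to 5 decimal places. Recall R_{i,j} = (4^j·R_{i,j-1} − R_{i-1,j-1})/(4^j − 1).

R_{1,1} = (4·0.3477898 − 0.4758906) / 3 = 0.3050895
R_{2,1} = 0.3121027 + (0.3121027 − 0.3477898)/3 = 0.3002070
R_{2,2} = 0.3002070 + (0.3002070 − 0.3050895)/15 = 0.2998815
(Column j=1 coincides with Simpson's rule on the same nodes.)

0.29988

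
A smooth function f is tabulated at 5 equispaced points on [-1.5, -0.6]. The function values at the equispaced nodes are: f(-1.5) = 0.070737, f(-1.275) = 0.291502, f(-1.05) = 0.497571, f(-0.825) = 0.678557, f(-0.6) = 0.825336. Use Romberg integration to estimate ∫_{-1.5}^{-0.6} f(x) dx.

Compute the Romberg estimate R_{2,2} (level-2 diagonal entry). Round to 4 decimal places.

R_{0,0} (trapezoid, 1 panel, h=0.9000): 0.403233
R_{1,0} (trapezoid, 2 panels, h=0.4500): 0.425523
R_{2,0} (trapezoid, 4 panels, h=0.2250): 0.431025
R_{1,1} = 0.425523 + (0.425523 − 0.403233)/3 = 0.432953
R_{2,1} = 0.431025 + (0.431025 − 0.425523)/3 = 0.432859
R_{2,2} = 0.432859 + (0.432859 − 0.432953)/15 = 0.432853

0.4329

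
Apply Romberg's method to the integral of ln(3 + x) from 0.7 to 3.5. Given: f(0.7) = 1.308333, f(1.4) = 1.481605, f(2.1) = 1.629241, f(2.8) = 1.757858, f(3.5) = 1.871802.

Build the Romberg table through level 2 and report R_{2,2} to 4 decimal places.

4.5259

R_{0,0} (trapezoid, 1 panel, h=2.8000): 4.452189
R_{1,0} (trapezoid, 2 panels, h=1.4000): 4.507032
R_{2,0} (trapezoid, 4 panels, h=0.7000): 4.521140
R_{1,1} = 4.507032 + (4.507032 − 4.452189)/3 = 4.525313
R_{2,1} = 4.521140 + (4.521140 − 4.507032)/3 = 4.525843
R_{2,2} = 4.525843 + (4.525843 − 4.525313)/15 = 4.525878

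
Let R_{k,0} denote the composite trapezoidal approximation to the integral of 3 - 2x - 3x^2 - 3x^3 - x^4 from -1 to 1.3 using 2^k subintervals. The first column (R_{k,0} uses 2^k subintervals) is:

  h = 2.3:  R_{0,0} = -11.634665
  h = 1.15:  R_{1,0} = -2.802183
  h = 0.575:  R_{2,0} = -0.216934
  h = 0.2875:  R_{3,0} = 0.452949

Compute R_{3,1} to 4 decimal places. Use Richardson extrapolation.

R_{3,1} = (4·0.452949 − (-0.216934)) / 3 = 0.676243

0.6762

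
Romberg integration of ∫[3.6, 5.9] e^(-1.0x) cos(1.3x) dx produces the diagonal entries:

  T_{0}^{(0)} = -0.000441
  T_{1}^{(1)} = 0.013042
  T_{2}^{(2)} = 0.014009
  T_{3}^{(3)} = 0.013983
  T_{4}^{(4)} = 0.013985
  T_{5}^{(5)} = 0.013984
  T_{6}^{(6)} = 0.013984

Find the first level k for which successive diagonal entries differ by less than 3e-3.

k = 2

|T_{1}^{(1)} − T_{0}^{(0)}| = 0.013483 ≥ 3e-3
|T_{2}^{(2)} − T_{1}^{(1)}| = 0.000967 < 3e-3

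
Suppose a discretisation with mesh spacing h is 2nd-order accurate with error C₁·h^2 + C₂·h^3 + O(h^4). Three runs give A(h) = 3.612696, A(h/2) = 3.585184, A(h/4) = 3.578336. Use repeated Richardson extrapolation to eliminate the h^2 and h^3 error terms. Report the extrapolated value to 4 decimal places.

3.5761

First eliminate the h^2 term (factor 2^2 = 4):
  B₁ = (4·3.585184 − 3.612696)/3 = 3.576013
  B₂ = (4·3.578336 − 3.585184)/3 = 3.576053
Then eliminate the h^3 term (factor 2^3 = 8):
  (8·3.576053 − 3.576013)/7 = 3.576059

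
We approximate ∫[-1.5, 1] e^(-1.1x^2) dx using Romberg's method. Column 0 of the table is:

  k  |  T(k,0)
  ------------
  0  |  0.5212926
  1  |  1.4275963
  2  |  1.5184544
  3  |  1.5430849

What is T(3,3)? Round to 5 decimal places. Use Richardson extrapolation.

1.55170

Richardson extrapolation on the trapezoidal column (denominator 4−1=3):
T(1,1) = (4·1.4275963 − 0.5212926) / 3 = 1.7296975
T(2,1) = (4·1.5184544 − 1.4275963) / 3 = 1.5487404
T(3,1) = 1.5430849 + (1.5430849 − 1.5184544)/3 = 1.5512951
T(2,2) = (16·1.5487404 − 1.7296975) / 15 = 1.5366766
T(3,2) = (16·1.5512951 − 1.5487404) / 15 = 1.5514654
T(3,3) = (64·1.5514654 − 1.5366766) / 63 = 1.5517001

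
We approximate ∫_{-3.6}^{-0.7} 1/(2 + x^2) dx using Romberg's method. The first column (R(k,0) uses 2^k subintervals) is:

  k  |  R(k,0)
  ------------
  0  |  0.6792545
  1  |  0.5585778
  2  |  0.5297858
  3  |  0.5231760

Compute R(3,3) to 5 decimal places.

0.52104

R(1,1) = 0.5585778 + (0.5585778 − 0.6792545)/3 = 0.5183522
R(2,1) = (4·0.5297858 − 0.5585778) / 3 = 0.5201885
R(3,1) = 0.5231760 + (0.5231760 − 0.5297858)/3 = 0.5209727
R(2,2) = 0.5201885 + (0.5201885 − 0.5183522)/15 = 0.5203109
R(3,2) = (16·0.5209727 − 0.5201885) / 15 = 0.5210250
R(3,3) = 0.5210250 + (0.5210250 − 0.5203109)/63 = 0.5210363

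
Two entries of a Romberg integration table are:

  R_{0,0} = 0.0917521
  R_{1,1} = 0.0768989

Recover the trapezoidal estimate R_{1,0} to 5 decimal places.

From R_{1,1} = (4·R_{1,0} − R_{0,0})/3, solve for R_{1,0}:
4·R_{1,0} = 3·0.0768989 + 0.0917521 = 0.3224488
R_{1,0} = 0.0806122

0.08061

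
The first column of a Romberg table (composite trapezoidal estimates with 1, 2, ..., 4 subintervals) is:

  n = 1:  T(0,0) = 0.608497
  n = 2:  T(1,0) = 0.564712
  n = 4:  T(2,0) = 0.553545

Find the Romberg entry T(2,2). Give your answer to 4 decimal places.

Richardson extrapolation on the trapezoidal column (denominator 4−1=3):
T(1,1) = 0.564712 + (0.564712 − 0.608497)/3 = 0.550117
T(2,1) = 0.553545 + (0.553545 − 0.564712)/3 = 0.549823
T(2,2) = (16·0.549823 − 0.550117) / 15 = 0.549803

0.5498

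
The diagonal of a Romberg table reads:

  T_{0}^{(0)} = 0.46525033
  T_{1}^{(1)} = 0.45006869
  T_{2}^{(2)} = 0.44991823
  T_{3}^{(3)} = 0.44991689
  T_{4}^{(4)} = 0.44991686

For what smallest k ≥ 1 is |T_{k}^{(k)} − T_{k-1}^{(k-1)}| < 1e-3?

|T_{1}^{(1)} − T_{0}^{(0)}| = 0.01518164 ≥ 1e-3
|T_{2}^{(2)} − T_{1}^{(1)}| = 0.00015046 < 1e-3

k = 2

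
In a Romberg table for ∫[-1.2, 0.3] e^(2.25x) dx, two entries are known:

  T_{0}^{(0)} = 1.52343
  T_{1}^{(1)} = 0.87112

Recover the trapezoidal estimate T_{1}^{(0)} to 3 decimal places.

1.034

From T_{1}^{(1)} = (4·T_{1}^{(0)} − T_{0}^{(0)})/3, solve for T_{1}^{(0)}:
4·T_{1}^{(0)} = 3·0.87112 + 1.52343 = 4.13679
T_{1}^{(0)} = 1.03420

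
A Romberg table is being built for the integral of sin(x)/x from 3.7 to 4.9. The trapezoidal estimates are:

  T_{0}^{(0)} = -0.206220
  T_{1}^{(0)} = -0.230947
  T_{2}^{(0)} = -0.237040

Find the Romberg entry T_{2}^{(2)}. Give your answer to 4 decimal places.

-0.2391

T_{1}^{(1)} = (4·(-0.230947) − (-0.206220)) / 3 = -0.239189
T_{2}^{(1)} = -0.237040 + (-0.237040 − (-0.230947))/3 = -0.239071
T_{2}^{(2)} = -0.239071 + (-0.239071 − (-0.239189))/15 = -0.239063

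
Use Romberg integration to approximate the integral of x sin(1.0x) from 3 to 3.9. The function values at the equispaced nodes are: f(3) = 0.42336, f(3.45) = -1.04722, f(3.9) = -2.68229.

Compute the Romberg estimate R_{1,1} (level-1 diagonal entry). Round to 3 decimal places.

R_{0,0} (trapezoid, 1 panel, h=0.9000): -1.01652
R_{1,0} (trapezoid, 2 panels, h=0.4500): -0.97951
R_{1,1} = -0.97951 + (-0.97951 − (-1.01652))/3 = -0.96717

-0.967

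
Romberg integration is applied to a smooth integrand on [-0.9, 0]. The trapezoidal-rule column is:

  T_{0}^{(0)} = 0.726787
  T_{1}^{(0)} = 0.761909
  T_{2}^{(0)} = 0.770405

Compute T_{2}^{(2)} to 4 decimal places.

Richardson extrapolation on the trapezoidal column (denominator 4−1=3):
T_{1}^{(1)} = (4·0.761909 − 0.726787) / 3 = 0.773616
T_{2}^{(1)} = (4·0.770405 − 0.761909) / 3 = 0.773237
T_{2}^{(2)} = 0.773237 + (0.773237 − 0.773616)/15 = 0.773212

0.7732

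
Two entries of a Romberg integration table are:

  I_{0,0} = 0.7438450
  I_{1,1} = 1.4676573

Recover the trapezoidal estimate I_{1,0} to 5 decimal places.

1.28670

From I_{1,1} = (4·I_{1,0} − I_{0,0})/3, solve for I_{1,0}:
4·I_{1,0} = 3·1.4676573 + 0.7438450 = 5.1468169
I_{1,0} = 1.2867042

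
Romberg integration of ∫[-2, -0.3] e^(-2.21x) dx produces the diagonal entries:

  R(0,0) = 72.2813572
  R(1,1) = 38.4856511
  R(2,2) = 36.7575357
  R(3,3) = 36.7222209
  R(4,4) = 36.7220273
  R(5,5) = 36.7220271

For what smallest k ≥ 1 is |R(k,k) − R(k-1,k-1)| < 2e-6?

|R(1,1) − R(0,0)| = 33.7957061 ≥ 2e-6
|R(2,2) − R(1,1)| = 1.7281154 ≥ 2e-6
|R(3,3) − R(2,2)| = 0.0353148 ≥ 2e-6
|R(4,4) − R(3,3)| = 0.0001936 ≥ 2e-6
|R(5,5) − R(4,4)| = 0.0000002 < 2e-6

k = 5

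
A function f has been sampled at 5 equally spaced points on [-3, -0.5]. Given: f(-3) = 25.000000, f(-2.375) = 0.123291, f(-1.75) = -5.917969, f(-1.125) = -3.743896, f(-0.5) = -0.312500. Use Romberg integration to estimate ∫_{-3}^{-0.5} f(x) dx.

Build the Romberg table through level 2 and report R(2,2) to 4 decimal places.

R(0,0) (trapezoid, 1 panel, h=2.5000): 30.859375
R(1,0) (trapezoid, 2 panels, h=1.2500): 8.032226
R(2,0) (trapezoid, 4 panels, h=0.6250): 1.753235
R(1,1) = 8.032226 + (8.032226 − 30.859375)/3 = 0.423176
R(2,1) = 1.753235 + (1.753235 − 8.032226)/3 = -0.339762
R(2,2) = -0.339762 + (-0.339762 − 0.423176)/15 = -0.390625

-0.3906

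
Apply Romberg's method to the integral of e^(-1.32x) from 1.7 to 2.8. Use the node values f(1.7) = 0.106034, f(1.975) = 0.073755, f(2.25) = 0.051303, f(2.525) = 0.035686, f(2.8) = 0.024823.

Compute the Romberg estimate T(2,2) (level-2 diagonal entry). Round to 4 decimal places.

0.0615

T(0,0) (trapezoid, 1 panel, h=1.1000): 0.071971
T(1,0) (trapezoid, 2 panels, h=0.5500): 0.064202
T(2,0) (trapezoid, 4 panels, h=0.2750): 0.062197
T(1,1) = 0.064202 + (0.064202 − 0.071971)/3 = 0.061612
T(2,1) = 0.062197 + (0.062197 − 0.064202)/3 = 0.061529
T(2,2) = 0.061529 + (0.061529 − 0.061612)/15 = 0.061523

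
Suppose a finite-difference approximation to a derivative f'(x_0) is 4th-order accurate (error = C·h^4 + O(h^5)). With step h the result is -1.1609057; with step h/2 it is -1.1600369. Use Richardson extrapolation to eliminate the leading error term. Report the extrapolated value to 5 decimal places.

The leading error scales as h^4; refining by a factor of 2 reduces it by 2^4 = 16.
Extrapolated value = (16·A(h/2) − A(h)) / (16 − 1)
= (16·(-1.1600369) − (-1.1609057)) / 15
= -17.3996847 / 15 = -1.1599790

-1.15998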